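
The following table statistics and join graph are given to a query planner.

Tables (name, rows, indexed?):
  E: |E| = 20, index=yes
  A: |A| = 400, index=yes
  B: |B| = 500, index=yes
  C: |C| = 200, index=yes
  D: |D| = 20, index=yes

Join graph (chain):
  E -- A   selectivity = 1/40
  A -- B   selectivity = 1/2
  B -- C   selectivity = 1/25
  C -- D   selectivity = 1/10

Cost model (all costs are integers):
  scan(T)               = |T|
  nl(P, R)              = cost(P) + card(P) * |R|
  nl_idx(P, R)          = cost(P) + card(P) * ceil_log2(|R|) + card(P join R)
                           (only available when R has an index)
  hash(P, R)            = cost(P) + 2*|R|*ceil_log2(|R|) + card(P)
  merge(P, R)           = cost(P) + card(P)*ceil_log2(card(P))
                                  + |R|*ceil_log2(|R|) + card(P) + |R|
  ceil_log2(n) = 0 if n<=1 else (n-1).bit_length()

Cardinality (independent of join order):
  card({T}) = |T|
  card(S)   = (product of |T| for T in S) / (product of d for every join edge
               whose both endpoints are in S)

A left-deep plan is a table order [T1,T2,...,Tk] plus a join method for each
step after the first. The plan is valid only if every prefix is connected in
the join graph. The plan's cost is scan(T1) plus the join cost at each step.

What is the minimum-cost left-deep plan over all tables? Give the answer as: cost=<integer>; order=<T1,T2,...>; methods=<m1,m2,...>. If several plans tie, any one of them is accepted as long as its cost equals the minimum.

Selinger DP (subsets sized 1..n):
  {E}: scan cost=20, card=20
  {A}: scan cost=400, card=400
  {B}: scan cost=500, card=500
  {C}: scan cost=200, card=200
  {D}: scan cost=20, card=20
  {AE}: card=200; try (A,nl_idx)→400, (E,hash)→1000, (E,nl_idx)→2600, (A,merge)→4140, (E,merge)→4520, (A,hash)→7240 …(+2); best=400 via (A,nl_idx)
  {AB}: card=100000; try (A,hash)→8200, (B,merge)→9400, (A,merge)→9500, (B,hash)→9800, (B,nl_idx)→104000, (A,nl_idx)→105000 …(+2); best=8200 via (A,hash)
  {BC}: card=4000; try (C,hash)→4200, (B,nl_idx)→6000, (B,merge)→7000, (C,merge)→7300, (C,nl_idx)→8500, (B,hash)→9400 …(+2); best=4200 via (C,hash)
  {CD}: card=400; try (C,nl_idx)→580, (D,hash)→600, (D,nl_idx)→1600, (C,merge)→1940, (D,merge)→2120, (C,hash)→3240 …(+2); best=580 via (C,nl_idx)
  {ABE}: card=50000; try (B,merge)→7200, (B,hash)→9600, (B,nl_idx)→52200, (B,nl)→100400, (E,hash)→108400, (E,nl_idx)→558200 …(+2); best=7200 via (B,merge)
  {ABC}: card=800000; try (A,hash)→15400, (A,merge)→60200, (C,hash)→111400, (A,nl_idx)→840200, (A,nl)→1604200, (C,nl_idx)→1608200 …(+2); best=15400 via (A,hash)
  {BCD}: card=8000; try (D,hash)→8400, (B,merge)→9580, (B,hash)→9980, (B,nl_idx)→12180, (D,nl_idx)→32200, (D,merge)→56320 …(+2); best=8400 via (D,hash)
  {ABCE}: card=400000; try (C,hash)→60400, (C,nl_idx)→807200, (E,hash)→815600, (C,merge)→859000, (E,nl_idx)→4415400, (C,nl)→10007200 …(+2); best=60400 via (C,hash)
  {ABCD}: card=1600000; try (A,hash)→23600, (A,merge)→124400, (D,hash)→815600, (A,nl_idx)→1680400, (A,nl)→3208400, (D,nl_idx)→5615400 …(+2); best=23600 via (A,hash)
  {ABCDE}: card=800000; try (D,hash)→460600, (E,hash)→1623800, (D,nl_idx)→2860400, (D,nl)→8060400, (D,merge)→8060520, (E,nl_idx)→8823600 …(+2); best=460600 via (D,hash)

cost=460600; order=E,A,B,C,D; methods=nl_idx,merge,hash,hash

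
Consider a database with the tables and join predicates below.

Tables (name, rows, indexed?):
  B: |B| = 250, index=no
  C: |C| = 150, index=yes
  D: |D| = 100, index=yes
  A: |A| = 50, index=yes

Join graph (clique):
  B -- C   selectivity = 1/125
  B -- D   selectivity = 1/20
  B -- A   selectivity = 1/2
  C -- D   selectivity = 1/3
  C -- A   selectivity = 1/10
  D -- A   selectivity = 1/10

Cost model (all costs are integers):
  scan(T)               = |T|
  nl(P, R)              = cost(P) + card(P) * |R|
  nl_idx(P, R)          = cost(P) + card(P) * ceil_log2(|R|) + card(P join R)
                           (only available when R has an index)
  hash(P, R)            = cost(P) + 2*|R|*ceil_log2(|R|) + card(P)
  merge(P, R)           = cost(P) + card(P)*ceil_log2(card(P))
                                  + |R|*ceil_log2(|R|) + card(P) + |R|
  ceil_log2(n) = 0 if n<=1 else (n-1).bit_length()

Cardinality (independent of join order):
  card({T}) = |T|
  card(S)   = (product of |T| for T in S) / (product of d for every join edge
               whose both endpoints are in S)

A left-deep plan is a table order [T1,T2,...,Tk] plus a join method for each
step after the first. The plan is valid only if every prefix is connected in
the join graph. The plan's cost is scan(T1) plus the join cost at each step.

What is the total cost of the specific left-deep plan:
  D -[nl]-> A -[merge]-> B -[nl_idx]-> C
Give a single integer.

37475

step 1: scan D: cost=100, card=100
step 2: join A via nl
    card(P join A) = 100*50/(10) = 500
    cost = 100 + 100*50 = 5100
step 3: join B via merge
    card(P join B) = 500*250/(20*2) = 3125
    cost = 5100 + 500*9 + 250*8 + 500 + 250 = 12350
step 4: join C via nl_idx
    card(P join C) = 3125*150/(125*3*10) = 125
    cost = 12350 + 3125*8 + 125 = 37475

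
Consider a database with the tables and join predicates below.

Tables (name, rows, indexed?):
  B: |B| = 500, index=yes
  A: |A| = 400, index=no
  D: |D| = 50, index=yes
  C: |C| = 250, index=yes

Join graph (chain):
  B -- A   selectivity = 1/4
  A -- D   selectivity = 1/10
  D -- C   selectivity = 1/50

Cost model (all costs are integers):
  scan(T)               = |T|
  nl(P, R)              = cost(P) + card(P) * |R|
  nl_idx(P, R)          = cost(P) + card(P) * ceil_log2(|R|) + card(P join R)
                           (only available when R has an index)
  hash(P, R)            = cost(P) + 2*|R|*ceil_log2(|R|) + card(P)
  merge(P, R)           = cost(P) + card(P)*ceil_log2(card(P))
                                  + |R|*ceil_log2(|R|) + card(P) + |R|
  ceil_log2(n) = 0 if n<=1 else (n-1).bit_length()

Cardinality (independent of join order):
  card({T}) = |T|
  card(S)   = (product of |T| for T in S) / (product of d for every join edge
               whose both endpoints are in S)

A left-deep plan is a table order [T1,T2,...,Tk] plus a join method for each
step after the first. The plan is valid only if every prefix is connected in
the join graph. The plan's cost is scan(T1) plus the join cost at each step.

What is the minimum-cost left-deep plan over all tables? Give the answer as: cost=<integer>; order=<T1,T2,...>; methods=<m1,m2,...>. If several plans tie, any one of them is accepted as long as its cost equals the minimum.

cost=25950; order=D,C,A,B; methods=nl_idx,merge,hash

Selinger DP (subsets sized 1..n):
  {B}: scan cost=500, card=500
  {A}: scan cost=400, card=400
  {D}: scan cost=50, card=50
  {C}: scan cost=250, card=250
  {AB}: card=50000; try (A,hash)→8200, (B,merge)→9400, (A,merge)→9500, (B,hash)→9800, (B,nl_idx)→54000, (B,nl)→200400 …(+1); best=8200 via (A,hash)
  {AD}: card=2000; try (D,hash)→1400, (A,merge)→4400, (D,merge)→4750, (D,nl_idx)→4800, (A,hash)→7300, (A,nl)→20050 …(+1); best=1400 via (D,hash)
  {CD}: card=250; try (C,nl_idx)→700, (D,hash)→1100, (D,nl_idx)→2000, (C,merge)→2650, (D,merge)→2850, (C,hash)→4100 …(+2); best=700 via (C,nl_idx)
  {ABD}: card=250000; try (B,hash)→12400, (B,merge)→30400, (D,hash)→58800, (B,nl_idx)→269400, (D,nl_idx)→558200, (D,merge)→858550 …(+2); best=12400 via (B,hash)
  {ACD}: card=10000; try (A,merge)→6950, (C,hash)→7400, (A,hash)→8150, (C,nl_idx)→27400, (C,merge)→27650, (A,nl)→100700 …(+1); best=6950 via (A,merge)
  {ABCD}: card=1250000; try (B,hash)→25950, (B,merge)→161950, (C,hash)→266400, (B,nl_idx)→1346950, (C,nl_idx)→3262400, (C,merge)→4764650 …(+2); best=25950 via (B,hash)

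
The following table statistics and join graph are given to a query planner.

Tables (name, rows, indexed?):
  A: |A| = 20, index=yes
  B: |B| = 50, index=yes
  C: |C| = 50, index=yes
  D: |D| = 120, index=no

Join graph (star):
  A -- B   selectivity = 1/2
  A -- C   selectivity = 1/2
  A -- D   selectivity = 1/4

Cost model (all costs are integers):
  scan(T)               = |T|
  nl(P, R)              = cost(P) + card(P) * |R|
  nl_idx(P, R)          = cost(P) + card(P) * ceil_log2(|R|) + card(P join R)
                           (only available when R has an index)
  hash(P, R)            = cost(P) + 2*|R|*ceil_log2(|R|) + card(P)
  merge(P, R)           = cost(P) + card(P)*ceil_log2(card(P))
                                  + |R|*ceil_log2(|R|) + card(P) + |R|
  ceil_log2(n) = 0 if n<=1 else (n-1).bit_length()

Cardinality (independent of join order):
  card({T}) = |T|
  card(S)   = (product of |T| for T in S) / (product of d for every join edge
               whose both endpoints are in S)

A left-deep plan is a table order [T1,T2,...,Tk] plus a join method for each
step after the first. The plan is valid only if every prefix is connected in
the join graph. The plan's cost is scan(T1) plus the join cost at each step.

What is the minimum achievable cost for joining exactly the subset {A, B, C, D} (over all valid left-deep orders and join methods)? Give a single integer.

Selinger DP over subsets of {A,B,C,D}:
  {A}: scan cost=20, card=20
  {B}: scan cost=50, card=50
  {C}: scan cost=50, card=50
  {D}: scan cost=120, card=120
  {AB}: card=500; try (A,hash)→300, (B,merge)→490, (A,merge)→520, (B,hash)→640, (B,nl_idx)→640, (A,nl_idx)→800 …(+2); best=300 via (A,hash)
  {AC}: card=500; try (A,hash)→300, (C,merge)→490, (A,merge)→520, (C,hash)→640, (C,nl_idx)→640, (A,nl_idx)→800 …(+2); best=300 via (A,hash)
  {AD}: card=600; try (A,hash)→440, (D,merge)→1100, (A,merge)→1200, (A,nl_idx)→1320, (D,hash)→1720, (D,nl)→2420 …(+1); best=440 via (A,hash)
  {ABC}: card=12500; try (C,hash)→1400, (B,hash)→1400, (C,merge)→5650, (B,merge)→5650, (C,nl_idx)→15800, (B,nl_idx)→15800 …(+2); best=1400 via (C,hash)
  {ABD}: card=15000; try (B,hash)→1640, (D,hash)→2480, (D,merge)→6260, (B,merge)→7390, (B,nl_idx)→19040, (B,nl)→30440 …(+1); best=1640 via (B,hash)
  {ACD}: card=15000; try (C,hash)→1640, (D,hash)→2480, (D,merge)→6260, (C,merge)→7390, (C,nl_idx)→19040, (C,nl)→30440 …(+1); best=1640 via (C,hash)
  {ABCD}: card=375000; try (D,hash)→15580, (C,hash)→17240, (B,hash)→17240, (D,merge)→189860, (C,merge)→226990, (B,merge)→226990 …(+5); best=15580 via (D,hash)

15580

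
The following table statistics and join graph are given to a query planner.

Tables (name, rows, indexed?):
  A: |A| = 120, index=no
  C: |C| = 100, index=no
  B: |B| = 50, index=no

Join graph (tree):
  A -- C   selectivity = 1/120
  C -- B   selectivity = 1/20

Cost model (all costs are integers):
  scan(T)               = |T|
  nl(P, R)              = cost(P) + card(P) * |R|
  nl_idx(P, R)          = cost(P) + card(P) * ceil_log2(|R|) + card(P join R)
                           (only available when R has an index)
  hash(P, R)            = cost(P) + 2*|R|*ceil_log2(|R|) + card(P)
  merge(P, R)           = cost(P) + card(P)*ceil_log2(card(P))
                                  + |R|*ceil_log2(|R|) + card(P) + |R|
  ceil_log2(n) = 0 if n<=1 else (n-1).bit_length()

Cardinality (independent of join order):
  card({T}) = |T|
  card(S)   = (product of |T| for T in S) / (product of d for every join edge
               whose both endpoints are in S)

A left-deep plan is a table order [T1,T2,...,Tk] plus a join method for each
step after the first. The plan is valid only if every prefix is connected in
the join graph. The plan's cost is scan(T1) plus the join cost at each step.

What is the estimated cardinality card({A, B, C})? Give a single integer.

Tables in S: A(120), B(50), C(100)
Edges inside S: A-C(d=120), C-B(d=20)
numerator = 120 * 50 * 100 = 600000
denominator = 120 * 20 = 2400
card(S) = 600000 / 2400 = 250

250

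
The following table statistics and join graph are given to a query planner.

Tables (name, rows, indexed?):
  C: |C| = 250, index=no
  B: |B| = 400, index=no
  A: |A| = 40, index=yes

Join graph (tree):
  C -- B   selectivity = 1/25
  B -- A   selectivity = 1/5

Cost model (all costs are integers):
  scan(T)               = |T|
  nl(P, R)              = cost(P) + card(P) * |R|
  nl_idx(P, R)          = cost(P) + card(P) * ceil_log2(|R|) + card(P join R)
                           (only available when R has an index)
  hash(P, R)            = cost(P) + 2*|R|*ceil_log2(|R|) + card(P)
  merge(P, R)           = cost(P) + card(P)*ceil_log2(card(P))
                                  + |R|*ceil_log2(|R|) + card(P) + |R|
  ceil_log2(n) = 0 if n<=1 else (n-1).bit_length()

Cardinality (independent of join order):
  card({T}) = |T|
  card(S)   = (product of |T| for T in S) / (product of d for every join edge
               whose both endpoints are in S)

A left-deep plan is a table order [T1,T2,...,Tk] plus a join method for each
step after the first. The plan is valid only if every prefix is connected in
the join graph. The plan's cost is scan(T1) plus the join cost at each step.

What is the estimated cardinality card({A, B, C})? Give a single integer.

32000

Tables in S: A(40), B(400), C(250)
Edges inside S: C-B(d=25), B-A(d=5)
numerator = 40 * 400 * 250 = 4000000
denominator = 25 * 5 = 125
card(S) = 4000000 / 125 = 32000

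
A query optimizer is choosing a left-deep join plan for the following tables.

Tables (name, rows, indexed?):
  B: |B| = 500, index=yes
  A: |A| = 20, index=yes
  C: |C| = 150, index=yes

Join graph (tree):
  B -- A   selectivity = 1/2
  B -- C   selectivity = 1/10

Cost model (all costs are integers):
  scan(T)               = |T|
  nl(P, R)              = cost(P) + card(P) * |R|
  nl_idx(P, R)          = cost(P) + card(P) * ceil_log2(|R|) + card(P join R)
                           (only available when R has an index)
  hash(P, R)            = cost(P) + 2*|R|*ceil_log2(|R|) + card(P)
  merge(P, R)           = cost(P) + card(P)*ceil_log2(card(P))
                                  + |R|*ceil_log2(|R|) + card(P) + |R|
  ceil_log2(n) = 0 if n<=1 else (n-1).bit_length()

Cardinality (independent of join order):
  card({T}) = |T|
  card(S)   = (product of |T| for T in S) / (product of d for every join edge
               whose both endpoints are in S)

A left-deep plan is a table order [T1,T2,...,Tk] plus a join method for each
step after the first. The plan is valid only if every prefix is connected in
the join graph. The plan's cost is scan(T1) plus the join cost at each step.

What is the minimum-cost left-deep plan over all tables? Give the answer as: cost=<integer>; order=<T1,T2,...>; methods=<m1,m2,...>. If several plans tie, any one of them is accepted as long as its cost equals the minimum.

cost=8600; order=B,A,C; methods=hash,hash

Selinger DP (subsets sized 1..n):
  {B}: scan cost=500, card=500
  {A}: scan cost=20, card=20
  {C}: scan cost=150, card=150
  {AB}: card=5000; try (A,hash)→1200, (B,merge)→5140, (B,nl_idx)→5200, (A,merge)→5620, (A,nl_idx)→8000, (B,hash)→9040 …(+2); best=1200 via (A,hash)
  {BC}: card=7500; try (C,hash)→3400, (B,merge)→6500, (C,merge)→6850, (B,nl_idx)→9000, (B,hash)→9300, (C,nl_idx)→12000 …(+2); best=3400 via (C,hash)
  {ABC}: card=75000; try (C,hash)→8600, (A,hash)→11100, (C,merge)→72550, (A,merge)→108520, (A,nl_idx)→115900, (C,nl_idx)→116200 …(+2); best=8600 via (C,hash)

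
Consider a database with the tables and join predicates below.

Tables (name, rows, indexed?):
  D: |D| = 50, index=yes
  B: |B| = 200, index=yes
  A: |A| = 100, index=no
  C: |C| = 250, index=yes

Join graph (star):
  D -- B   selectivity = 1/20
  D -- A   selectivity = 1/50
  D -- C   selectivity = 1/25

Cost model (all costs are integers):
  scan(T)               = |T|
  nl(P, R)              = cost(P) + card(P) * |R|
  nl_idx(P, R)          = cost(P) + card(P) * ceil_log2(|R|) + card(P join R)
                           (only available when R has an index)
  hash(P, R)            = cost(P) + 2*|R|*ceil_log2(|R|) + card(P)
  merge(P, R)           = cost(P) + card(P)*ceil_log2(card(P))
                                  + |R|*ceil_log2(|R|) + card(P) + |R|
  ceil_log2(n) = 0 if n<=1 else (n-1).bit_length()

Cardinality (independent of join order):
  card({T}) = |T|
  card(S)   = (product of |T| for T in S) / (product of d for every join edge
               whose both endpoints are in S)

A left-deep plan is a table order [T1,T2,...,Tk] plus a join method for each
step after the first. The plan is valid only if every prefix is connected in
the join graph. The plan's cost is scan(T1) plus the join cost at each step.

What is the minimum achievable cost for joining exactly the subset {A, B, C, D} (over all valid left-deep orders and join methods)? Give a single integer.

6800

Selinger DP over subsets of {A,B,C,D}:
  {D}: scan cost=50, card=50
  {B}: scan cost=200, card=200
  {A}: scan cost=100, card=100
  {C}: scan cost=250, card=250
  {BD}: card=500; try (B,nl_idx)→950, (D,hash)→1000, (D,nl_idx)→1900, (B,merge)→2200, (D,merge)→2350, (B,hash)→3300 …(+2); best=950 via (B,nl_idx)
  {AD}: card=100; try (D,hash)→800, (D,nl_idx)→800, (A,merge)→1200, (D,merge)→1250, (A,hash)→1500, (A,nl)→5050 …(+1); best=800 via (D,hash)
  {CD}: card=500; try (C,nl_idx)→950, (D,hash)→1100, (D,nl_idx)→2250, (C,merge)→2650, (D,merge)→2850, (C,hash)→4100 …(+2); best=950 via (C,nl_idx)
  {ABD}: card=1000; try (B,nl_idx)→2600, (A,hash)→2850, (B,merge)→3400, (B,hash)→4100, (A,merge)→6750, (B,nl)→20800 …(+1); best=2600 via (B,nl_idx)
  {BCD}: card=5000; try (B,hash)→4650, (C,hash)→5450, (B,merge)→7750, (C,merge)→8200, (C,nl_idx)→9950, (B,nl_idx)→9950 …(+2); best=4650 via (B,hash)
  {ACD}: card=1000; try (C,nl_idx)→2600, (A,hash)→2850, (C,merge)→3850, (C,hash)→4900, (A,merge)→6750, (C,nl)→25800 …(+1); best=2600 via (C,nl_idx)
  {ABCD}: card=10000; try (B,hash)→6800, (C,hash)→7600, (A,hash)→11050, (B,merge)→15400, (C,merge)→15850, (C,nl_idx)→20600 …(+5); best=6800 via (B,hash)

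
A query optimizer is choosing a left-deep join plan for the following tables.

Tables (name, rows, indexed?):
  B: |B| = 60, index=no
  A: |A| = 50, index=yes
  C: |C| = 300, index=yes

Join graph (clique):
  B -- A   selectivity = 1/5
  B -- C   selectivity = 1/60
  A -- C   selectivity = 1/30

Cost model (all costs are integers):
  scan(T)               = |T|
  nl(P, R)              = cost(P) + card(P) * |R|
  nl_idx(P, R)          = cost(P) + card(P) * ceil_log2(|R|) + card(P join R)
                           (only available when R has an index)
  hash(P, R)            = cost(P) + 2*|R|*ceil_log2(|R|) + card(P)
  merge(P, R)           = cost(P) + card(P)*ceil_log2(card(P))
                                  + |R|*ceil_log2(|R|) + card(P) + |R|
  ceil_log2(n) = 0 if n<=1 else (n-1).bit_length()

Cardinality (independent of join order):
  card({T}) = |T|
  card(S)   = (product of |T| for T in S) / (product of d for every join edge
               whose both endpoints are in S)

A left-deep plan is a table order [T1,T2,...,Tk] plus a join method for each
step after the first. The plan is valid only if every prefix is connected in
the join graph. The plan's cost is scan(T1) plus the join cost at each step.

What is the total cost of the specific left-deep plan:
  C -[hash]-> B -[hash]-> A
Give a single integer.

step 1: scan C: cost=300, card=300
step 2: join B via hash
    card(P join B) = 300*60/(60) = 300
    cost = 300 + 2*60*6 + 300 = 1320
step 3: join A via hash
    card(P join A) = 300*50/(5*30) = 100
    cost = 1320 + 2*50*6 + 300 = 2220

2220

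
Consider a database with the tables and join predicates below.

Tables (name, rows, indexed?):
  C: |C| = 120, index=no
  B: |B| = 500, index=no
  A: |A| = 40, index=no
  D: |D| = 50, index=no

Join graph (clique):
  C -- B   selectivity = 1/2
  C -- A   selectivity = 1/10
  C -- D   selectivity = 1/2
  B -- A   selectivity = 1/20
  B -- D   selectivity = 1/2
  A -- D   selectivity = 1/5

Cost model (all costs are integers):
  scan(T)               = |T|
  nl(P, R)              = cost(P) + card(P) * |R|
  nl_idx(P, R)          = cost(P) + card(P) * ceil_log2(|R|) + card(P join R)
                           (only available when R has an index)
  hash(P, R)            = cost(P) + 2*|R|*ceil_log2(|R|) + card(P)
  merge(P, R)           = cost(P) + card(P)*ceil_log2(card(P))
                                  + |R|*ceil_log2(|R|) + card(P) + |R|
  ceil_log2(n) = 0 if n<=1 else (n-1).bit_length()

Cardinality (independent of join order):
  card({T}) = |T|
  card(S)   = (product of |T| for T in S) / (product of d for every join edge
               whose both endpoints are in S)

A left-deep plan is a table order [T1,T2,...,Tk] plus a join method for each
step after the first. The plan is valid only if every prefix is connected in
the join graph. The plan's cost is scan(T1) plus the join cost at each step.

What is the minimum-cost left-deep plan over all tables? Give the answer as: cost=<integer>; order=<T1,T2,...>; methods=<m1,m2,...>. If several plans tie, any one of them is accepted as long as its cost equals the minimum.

cost=9760; order=B,A,D,C; methods=hash,hash,hash

Selinger DP (subsets sized 1..n):
  {C}: scan cost=120, card=120
  {B}: scan cost=500, card=500
  {A}: scan cost=40, card=40
  {D}: scan cost=50, card=50
  {BC}: card=30000; try (C,hash)→2680, (B,merge)→6080, (C,merge)→6460, (B,hash)→9240, (B,nl)→60120, (C,nl)→60500; best=2680 via (C,hash)
  {AC}: card=480; try (A,hash)→720, (C,merge)→1280, (A,merge)→1360, (C,hash)→1760, (C,nl)→4840, (A,nl)→4920; best=720 via (A,hash)
  {CD}: card=3000; try (D,hash)→840, (C,merge)→1360, (D,merge)→1430, (C,hash)→1780, (C,nl)→6050, (D,nl)→6120; best=840 via (D,hash)
  {AB}: card=1000; try (A,hash)→1480, (B,merge)→5320, (A,merge)→5780, (B,hash)→9080, (B,nl)→20040, (A,nl)→20500; best=1480 via (A,hash)
  {BD}: card=12500; try (D,hash)→1600, (B,merge)→5400, (D,merge)→5850, (B,hash)→9100, (B,nl)→25050, (D,nl)→25500; best=1600 via (D,hash)
  {AD}: card=400; try (A,hash)→580, (D,merge)→670, (D,hash)→680, (A,merge)→680, (D,nl)→2040, (A,nl)→2050; best=580 via (A,hash)
  {ABC}: card=6000; try (C,hash)→4160, (B,hash)→10200, (B,merge)→10520, (C,merge)→13440, (A,hash)→33160, (C,nl)→121480 …(+3); best=4160 via (C,hash)
  {BCD}: card=375000; try (B,hash)→12840, (C,hash)→15780, (D,hash)→33280, (B,merge)→44840, (C,merge)→190060, (D,merge)→483030 …(+3); best=12840 via (B,hash)
  {ACD}: card=2400; try (D,hash)→1800, (C,hash)→2660, (A,hash)→4320, (C,merge)→5540, (D,merge)→5870, (D,nl)→24720 …(+3); best=1800 via (D,hash)
  {ABD}: card=5000; try (D,hash)→3080, (B,merge)→9580, (B,hash)→9980, (D,merge)→12830, (A,hash)→14580, (D,nl)→51480 …(+3); best=3080 via (D,hash)
  {ABCD}: card=15000; try (C,hash)→9760, (D,hash)→10760, (B,hash)→13200, (B,merge)→38000, (C,merge)→74040, (D,merge)→88510 …(+6); best=9760 via (C,hash)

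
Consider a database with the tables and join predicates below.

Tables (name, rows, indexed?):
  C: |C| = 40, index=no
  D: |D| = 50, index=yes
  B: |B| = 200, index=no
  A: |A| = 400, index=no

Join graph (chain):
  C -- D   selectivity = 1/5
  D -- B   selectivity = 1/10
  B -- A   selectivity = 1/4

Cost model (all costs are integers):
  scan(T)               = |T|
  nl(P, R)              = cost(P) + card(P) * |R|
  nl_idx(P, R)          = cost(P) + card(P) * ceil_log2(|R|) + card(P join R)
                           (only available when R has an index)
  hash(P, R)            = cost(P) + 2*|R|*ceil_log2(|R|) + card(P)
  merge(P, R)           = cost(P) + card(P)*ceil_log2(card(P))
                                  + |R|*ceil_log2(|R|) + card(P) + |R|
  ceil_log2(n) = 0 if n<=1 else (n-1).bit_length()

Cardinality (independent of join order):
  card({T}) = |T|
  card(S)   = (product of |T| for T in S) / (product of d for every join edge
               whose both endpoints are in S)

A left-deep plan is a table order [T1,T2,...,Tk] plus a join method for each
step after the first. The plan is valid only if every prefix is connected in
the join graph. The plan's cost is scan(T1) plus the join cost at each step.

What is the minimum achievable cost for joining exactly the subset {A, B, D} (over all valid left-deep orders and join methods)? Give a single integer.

9200

Selinger DP over subsets of {A,B,D}:
  {D}: scan cost=50, card=50
  {B}: scan cost=200, card=200
  {A}: scan cost=400, card=400
  {BD}: card=1000; try (D,hash)→1000, (B,merge)→2200, (D,merge)→2350, (D,nl_idx)→2400, (B,hash)→3300, (B,nl)→10050 …(+1); best=1000 via (D,hash)
  {AB}: card=20000; try (B,hash)→4000, (A,merge)→6000, (B,merge)→6200, (A,hash)→7600, (A,nl)→80200, (B,nl)→80400; best=4000 via (B,hash)
  {ABD}: card=100000; try (A,hash)→9200, (A,merge)→16000, (D,hash)→24600, (D,nl_idx)→224000, (D,merge)→324350, (A,nl)→401000 …(+1); best=9200 via (A,hash)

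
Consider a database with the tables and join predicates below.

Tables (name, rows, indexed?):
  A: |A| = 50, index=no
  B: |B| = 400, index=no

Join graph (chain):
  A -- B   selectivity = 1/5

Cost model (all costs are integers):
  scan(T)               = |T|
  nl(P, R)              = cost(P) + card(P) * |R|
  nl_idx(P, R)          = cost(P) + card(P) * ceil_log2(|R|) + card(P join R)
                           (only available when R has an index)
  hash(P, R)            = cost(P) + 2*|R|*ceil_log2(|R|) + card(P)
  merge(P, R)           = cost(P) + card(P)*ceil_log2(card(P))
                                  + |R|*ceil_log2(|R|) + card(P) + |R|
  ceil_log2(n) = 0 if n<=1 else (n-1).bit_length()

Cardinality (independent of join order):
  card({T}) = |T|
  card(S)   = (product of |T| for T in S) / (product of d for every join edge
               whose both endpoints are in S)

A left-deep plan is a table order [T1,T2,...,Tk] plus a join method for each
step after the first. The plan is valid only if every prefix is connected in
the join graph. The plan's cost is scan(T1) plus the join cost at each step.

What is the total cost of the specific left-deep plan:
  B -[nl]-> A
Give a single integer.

20400

step 1: scan B: cost=400, card=400
step 2: join A via nl
    card(P join A) = 400*50/(5) = 4000
    cost = 400 + 400*50 = 20400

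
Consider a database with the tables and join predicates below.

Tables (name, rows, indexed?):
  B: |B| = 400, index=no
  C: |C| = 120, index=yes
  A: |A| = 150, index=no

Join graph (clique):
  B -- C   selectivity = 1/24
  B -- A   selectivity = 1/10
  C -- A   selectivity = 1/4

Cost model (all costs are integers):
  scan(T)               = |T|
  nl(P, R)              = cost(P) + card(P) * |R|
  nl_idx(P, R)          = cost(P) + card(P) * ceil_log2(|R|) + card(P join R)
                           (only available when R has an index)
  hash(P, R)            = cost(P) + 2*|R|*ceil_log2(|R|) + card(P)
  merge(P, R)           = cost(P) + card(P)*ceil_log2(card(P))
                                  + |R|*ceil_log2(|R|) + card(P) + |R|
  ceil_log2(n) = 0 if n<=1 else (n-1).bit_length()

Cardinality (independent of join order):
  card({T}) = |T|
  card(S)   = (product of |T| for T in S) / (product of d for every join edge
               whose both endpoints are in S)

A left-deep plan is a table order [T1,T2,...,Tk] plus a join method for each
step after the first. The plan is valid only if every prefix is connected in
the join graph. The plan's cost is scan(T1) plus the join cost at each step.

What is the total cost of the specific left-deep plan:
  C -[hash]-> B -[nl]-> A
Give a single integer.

step 1: scan C: cost=120, card=120
step 2: join B via hash
    card(P join B) = 120*400/(24) = 2000
    cost = 120 + 2*400*9 + 120 = 7440
step 3: join A via nl
    card(P join A) = 2000*150/(10*4) = 7500
    cost = 7440 + 2000*150 = 307440

307440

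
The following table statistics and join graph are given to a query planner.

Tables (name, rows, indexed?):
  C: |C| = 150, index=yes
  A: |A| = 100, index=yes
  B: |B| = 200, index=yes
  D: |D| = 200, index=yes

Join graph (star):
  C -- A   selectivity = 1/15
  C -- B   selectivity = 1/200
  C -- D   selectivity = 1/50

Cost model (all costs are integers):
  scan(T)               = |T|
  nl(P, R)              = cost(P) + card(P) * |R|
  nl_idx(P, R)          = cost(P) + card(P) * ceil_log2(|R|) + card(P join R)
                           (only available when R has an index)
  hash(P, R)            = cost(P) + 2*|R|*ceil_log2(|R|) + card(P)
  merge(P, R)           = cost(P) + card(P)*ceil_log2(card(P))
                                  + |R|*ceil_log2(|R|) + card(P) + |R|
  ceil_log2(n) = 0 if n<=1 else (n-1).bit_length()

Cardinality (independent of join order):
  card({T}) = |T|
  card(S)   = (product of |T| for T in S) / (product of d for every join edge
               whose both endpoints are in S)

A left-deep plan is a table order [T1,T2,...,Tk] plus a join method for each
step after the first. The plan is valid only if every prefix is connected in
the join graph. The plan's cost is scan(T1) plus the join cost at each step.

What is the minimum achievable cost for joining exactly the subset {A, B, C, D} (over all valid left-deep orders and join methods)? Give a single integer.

5300

Selinger DP over subsets of {A,B,C,D}:
  {C}: scan cost=150, card=150
  {A}: scan cost=100, card=100
  {B}: scan cost=200, card=200
  {D}: scan cost=200, card=200
  {AC}: card=1000; try (A,hash)→1700, (C,nl_idx)→1900, (A,nl_idx)→2200, (C,merge)→2250, (A,merge)→2300, (C,hash)→2600 …(+2); best=1700 via (A,hash)
  {BC}: card=150; try (B,nl_idx)→1500, (C,nl_idx)→1950, (C,hash)→2800, (B,merge)→3300, (C,merge)→3350, (B,hash)→3500 …(+2); best=1500 via (B,nl_idx)
  {CD}: card=600; try (D,nl_idx)→1950, (C,nl_idx)→2400, (C,hash)→2800, (D,merge)→3300, (C,merge)→3350, (D,hash)→3500 …(+2); best=1950 via (D,nl_idx)
  {ABC}: card=1000; try (A,hash)→3050, (A,nl_idx)→3550, (A,merge)→3650, (B,hash)→5900, (B,nl_idx)→10700, (B,merge)→14500 …(+2); best=3050 via (A,hash)
  {ACD}: card=4000; try (A,hash)→3950, (D,hash)→5900, (A,merge)→9350, (A,nl_idx)→10150, (D,nl_idx)→13700, (D,merge)→14500 …(+2); best=3950 via (A,hash)
  {BCD}: card=600; try (D,nl_idx)→3300, (D,merge)→4650, (D,hash)→4850, (B,hash)→5750, (B,nl_idx)→7350, (B,merge)→10350 …(+2); best=3300 via (D,nl_idx)
  {ABCD}: card=4000; try (A,hash)→5300, (D,hash)→7250, (A,merge)→10700, (B,hash)→11150, (A,nl_idx)→11500, (D,nl_idx)→15050 …(+6); best=5300 via (A,hash)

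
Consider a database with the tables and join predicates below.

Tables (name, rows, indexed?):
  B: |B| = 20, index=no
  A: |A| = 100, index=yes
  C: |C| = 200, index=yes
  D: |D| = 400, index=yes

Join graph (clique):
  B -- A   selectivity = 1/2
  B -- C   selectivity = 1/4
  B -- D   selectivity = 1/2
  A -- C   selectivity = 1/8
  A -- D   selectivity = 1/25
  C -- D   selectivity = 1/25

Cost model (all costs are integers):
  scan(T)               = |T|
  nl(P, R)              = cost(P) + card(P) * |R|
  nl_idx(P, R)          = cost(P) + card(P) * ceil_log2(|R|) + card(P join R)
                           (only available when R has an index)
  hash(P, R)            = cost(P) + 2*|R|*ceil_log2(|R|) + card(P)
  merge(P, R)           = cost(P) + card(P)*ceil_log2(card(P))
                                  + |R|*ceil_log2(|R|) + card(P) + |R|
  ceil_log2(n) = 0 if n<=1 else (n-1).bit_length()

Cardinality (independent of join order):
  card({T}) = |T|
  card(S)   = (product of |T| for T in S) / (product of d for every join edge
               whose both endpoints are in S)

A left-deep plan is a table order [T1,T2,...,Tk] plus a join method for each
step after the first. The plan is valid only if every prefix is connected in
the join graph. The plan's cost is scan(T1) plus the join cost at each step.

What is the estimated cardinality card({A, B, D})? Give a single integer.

Tables in S: A(100), B(20), D(400)
Edges inside S: B-A(d=2), B-D(d=2), A-D(d=25)
numerator = 100 * 20 * 400 = 800000
denominator = 2 * 2 * 25 = 100
card(S) = 800000 / 100 = 8000

8000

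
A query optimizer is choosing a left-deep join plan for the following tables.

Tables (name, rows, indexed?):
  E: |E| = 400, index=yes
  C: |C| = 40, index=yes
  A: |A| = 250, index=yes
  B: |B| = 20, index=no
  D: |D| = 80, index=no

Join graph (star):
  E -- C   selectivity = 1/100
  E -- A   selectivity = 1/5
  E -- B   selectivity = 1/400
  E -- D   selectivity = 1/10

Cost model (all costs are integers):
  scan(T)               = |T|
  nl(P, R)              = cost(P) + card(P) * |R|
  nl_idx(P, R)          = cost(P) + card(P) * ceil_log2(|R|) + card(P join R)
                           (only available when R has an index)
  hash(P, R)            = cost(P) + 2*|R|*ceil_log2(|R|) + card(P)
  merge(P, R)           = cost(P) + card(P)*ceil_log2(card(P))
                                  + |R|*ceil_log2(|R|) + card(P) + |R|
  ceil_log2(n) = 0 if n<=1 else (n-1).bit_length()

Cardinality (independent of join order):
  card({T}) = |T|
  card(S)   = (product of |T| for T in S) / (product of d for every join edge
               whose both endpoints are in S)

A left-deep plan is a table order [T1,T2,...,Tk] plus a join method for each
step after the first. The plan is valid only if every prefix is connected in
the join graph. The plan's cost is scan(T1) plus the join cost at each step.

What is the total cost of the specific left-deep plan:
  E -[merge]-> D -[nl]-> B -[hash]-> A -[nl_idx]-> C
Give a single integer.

step 1: scan E: cost=400, card=400
step 2: join D via merge
    card(P join D) = 400*80/(10) = 3200
    cost = 400 + 400*9 + 80*7 + 400 + 80 = 5040
step 3: join B via nl
    card(P join B) = 3200*20/(400) = 160
    cost = 5040 + 3200*20 = 69040
step 4: join A via hash
    card(P join A) = 160*250/(5) = 8000
    cost = 69040 + 2*250*8 + 160 = 73200
step 5: join C via nl_idx
    card(P join C) = 8000*40/(100) = 3200
    cost = 73200 + 8000*6 + 3200 = 124400

124400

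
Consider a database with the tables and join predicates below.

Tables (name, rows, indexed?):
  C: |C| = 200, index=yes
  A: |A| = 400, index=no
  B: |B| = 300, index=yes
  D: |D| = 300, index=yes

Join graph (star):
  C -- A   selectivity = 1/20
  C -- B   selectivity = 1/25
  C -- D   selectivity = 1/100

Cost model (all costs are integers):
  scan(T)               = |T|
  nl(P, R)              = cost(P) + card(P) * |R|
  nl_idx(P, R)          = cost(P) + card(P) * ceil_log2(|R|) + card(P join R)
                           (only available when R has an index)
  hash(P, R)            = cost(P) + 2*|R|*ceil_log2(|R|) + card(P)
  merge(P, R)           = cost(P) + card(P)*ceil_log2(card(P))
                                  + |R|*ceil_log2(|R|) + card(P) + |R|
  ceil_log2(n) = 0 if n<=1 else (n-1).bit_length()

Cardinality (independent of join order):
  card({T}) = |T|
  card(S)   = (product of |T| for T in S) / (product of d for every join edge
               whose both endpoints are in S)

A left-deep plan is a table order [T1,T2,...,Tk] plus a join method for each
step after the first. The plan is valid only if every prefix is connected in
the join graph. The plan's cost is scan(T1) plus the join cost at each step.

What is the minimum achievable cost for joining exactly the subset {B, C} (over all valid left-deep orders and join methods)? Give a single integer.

3800

Selinger DP over subsets of {B,C}:
  {C}: scan cost=200, card=200
  {B}: scan cost=300, card=300
  {BC}: card=2400; try (C,hash)→3800, (B,nl_idx)→4400, (B,merge)→5000, (C,merge)→5100, (C,nl_idx)→5100, (B,hash)→5800 …(+2); best=3800 via (C,hash)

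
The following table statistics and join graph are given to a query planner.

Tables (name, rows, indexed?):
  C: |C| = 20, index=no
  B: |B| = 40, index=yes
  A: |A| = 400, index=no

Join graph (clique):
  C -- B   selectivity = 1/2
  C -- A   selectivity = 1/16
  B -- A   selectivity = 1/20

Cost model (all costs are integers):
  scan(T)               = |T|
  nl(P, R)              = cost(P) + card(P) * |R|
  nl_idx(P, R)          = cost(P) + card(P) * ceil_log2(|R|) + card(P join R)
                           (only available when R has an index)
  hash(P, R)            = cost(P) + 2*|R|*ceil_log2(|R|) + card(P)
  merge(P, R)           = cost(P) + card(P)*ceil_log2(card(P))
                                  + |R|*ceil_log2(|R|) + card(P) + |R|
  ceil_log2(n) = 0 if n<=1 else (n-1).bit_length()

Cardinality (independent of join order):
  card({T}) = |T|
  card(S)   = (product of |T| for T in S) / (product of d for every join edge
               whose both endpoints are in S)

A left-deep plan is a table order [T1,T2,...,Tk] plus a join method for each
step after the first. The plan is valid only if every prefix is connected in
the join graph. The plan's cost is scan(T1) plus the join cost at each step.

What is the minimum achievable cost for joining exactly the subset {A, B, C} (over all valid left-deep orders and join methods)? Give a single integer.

1980

Selinger DP over subsets of {A,B,C}:
  {C}: scan cost=20, card=20
  {B}: scan cost=40, card=40
  {A}: scan cost=400, card=400
  {BC}: card=400; try (C,hash)→280, (B,merge)→420, (C,merge)→440, (B,hash)→520, (B,nl_idx)→540, (B,nl)→820 …(+1); best=280 via (C,hash)
  {AC}: card=500; try (C,hash)→1000, (A,merge)→4140, (C,merge)→4520, (A,hash)→7240, (A,nl)→8020, (C,nl)→8400; best=1000 via (C,hash)
  {AB}: card=800; try (B,hash)→1280, (B,nl_idx)→3600, (A,merge)→4320, (B,merge)→4680, (A,hash)→7280, (A,nl)→16040 …(+1); best=1280 via (B,hash)
  {ABC}: card=500; try (B,hash)→1980, (C,hash)→2280, (B,nl_idx)→4500, (B,merge)→6280, (A,hash)→7880, (A,merge)→8280 …(+4); best=1980 via (B,hash)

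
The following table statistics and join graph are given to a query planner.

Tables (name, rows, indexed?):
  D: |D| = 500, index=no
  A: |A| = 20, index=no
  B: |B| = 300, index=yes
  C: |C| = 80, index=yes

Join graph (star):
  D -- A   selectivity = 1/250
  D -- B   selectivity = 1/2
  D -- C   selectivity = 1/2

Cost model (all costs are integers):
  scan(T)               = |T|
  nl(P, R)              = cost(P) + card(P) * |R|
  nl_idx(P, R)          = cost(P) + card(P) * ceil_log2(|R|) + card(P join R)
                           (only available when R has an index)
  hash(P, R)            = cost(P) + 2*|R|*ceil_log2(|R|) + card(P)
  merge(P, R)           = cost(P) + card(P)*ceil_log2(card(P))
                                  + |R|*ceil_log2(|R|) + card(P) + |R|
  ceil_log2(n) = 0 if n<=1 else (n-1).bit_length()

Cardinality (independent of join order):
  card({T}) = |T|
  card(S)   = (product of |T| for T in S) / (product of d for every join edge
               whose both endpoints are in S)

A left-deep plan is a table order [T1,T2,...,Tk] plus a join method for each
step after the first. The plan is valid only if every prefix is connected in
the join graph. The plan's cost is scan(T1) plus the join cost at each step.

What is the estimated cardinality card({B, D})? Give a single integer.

Tables in S: B(300), D(500)
Edges inside S: D-B(d=2)
numerator = 300 * 500 = 150000
denominator = 2 = 2
card(S) = 150000 / 2 = 75000

75000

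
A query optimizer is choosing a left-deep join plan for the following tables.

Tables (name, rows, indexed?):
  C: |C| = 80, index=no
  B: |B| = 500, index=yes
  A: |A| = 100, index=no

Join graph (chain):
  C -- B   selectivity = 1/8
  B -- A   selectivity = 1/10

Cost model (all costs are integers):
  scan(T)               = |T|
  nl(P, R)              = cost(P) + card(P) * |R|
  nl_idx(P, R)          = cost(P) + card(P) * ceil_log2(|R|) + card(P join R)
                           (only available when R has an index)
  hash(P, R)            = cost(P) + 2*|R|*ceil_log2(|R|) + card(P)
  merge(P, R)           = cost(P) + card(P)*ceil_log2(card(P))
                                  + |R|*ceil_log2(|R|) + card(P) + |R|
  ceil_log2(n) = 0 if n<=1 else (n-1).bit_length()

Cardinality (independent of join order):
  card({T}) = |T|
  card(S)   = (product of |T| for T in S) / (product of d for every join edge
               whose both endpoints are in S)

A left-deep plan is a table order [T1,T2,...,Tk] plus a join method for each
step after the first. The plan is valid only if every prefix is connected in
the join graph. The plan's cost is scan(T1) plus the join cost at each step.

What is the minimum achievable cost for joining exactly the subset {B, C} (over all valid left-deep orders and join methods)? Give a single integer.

Selinger DP over subsets of {B,C}:
  {C}: scan cost=80, card=80
  {B}: scan cost=500, card=500
  {BC}: card=5000; try (C,hash)→2120, (B,merge)→5720, (B,nl_idx)→5800, (C,merge)→6140, (B,hash)→9160, (B,nl)→40080 …(+1); best=2120 via (C,hash)

2120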